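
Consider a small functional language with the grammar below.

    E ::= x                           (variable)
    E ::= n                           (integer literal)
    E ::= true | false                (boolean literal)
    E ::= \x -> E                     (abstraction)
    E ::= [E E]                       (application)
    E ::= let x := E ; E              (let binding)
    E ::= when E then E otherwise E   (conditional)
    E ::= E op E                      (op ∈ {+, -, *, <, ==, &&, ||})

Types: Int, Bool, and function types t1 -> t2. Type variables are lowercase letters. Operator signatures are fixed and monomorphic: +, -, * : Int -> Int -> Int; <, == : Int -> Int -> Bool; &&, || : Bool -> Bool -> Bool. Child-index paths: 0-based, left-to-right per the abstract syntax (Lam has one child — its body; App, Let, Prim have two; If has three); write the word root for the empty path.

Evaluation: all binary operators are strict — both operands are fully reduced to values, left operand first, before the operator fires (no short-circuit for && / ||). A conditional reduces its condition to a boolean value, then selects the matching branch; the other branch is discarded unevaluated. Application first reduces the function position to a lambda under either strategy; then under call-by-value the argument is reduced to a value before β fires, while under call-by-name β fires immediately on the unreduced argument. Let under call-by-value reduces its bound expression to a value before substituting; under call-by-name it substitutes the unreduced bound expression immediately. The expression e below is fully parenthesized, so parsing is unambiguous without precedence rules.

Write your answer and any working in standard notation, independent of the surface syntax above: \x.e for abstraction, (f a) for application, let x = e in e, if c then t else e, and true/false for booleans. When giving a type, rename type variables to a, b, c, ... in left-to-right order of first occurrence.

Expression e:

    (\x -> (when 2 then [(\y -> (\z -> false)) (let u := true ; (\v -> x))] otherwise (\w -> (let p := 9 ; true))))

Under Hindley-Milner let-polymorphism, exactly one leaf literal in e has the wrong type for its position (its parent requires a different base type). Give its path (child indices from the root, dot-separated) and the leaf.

Derivation:
  unify Int ~ Bool
  FAIL: mismatch Int ~ Bool

Answer: 0.0 : 2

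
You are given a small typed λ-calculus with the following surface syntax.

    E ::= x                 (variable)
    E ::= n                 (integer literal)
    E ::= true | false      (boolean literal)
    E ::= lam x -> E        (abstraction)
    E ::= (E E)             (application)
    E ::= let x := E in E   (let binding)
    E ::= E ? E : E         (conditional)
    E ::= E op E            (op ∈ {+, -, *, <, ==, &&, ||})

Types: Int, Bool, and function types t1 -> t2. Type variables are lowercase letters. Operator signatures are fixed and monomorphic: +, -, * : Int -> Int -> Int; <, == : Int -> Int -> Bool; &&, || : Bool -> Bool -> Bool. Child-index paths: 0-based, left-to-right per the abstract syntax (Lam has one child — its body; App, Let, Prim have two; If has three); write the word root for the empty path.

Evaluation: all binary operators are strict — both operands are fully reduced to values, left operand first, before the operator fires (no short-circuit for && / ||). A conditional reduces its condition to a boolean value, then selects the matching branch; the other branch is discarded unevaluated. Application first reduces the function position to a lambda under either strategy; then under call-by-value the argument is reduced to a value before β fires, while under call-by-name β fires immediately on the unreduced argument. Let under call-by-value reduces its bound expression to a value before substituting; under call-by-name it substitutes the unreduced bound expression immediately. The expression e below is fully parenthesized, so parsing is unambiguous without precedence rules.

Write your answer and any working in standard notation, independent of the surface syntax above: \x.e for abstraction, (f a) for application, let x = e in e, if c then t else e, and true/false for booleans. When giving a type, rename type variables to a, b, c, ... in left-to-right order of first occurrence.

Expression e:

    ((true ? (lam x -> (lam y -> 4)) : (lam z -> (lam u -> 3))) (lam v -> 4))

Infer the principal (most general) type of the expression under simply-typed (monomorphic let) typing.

Answer: a -> Int

Trace:
  unify Bool ~ Bool
\y._ : b -> Int
\x._ : a -> b -> Int
\u._ : d -> Int
\z._ : c -> d -> Int
  unify a -> b -> Int ~ c -> d -> Int
  unify a ~ c
  unify b -> Int ~ d -> Int
  unify b ~ d
  unify Int ~ Int
\v._ : e -> Int
  unify c -> d -> Int ~ (e -> Int) -> f
  unify c ~ e -> Int
  unify d -> Int ~ f
_ _ : d -> Int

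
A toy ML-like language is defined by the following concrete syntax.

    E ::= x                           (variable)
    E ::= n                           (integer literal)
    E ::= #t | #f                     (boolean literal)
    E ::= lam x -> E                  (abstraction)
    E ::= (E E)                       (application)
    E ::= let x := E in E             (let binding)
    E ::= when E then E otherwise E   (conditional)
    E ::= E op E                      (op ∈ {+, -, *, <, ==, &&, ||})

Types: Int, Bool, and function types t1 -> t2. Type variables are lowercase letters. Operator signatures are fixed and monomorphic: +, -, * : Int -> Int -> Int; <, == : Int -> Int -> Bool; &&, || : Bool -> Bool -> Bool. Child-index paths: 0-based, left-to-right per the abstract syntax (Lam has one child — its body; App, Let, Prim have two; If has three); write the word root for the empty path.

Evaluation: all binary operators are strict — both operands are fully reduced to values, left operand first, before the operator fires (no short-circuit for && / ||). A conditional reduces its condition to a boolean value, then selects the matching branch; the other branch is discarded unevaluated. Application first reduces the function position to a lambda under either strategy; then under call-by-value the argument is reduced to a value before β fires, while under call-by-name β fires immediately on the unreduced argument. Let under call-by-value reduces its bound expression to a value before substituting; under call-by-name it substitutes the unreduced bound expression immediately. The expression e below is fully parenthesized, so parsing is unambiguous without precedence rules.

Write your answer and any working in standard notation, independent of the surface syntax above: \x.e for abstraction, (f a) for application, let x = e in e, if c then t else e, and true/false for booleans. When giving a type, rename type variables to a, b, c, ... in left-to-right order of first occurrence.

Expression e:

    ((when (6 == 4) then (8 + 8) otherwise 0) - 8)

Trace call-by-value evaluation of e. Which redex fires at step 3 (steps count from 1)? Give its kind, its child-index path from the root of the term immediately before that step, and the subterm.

Answer: delta at root : (0 - 8)

Working:
step 0: ((if (6 == 4) then (8 + 8) else 0) - 8)
step 1: [delta@0.0] ((if false then (8 + 8) else 0) - 8)
step 2: [if@0] (0 - 8)
step 3: [delta@root] -8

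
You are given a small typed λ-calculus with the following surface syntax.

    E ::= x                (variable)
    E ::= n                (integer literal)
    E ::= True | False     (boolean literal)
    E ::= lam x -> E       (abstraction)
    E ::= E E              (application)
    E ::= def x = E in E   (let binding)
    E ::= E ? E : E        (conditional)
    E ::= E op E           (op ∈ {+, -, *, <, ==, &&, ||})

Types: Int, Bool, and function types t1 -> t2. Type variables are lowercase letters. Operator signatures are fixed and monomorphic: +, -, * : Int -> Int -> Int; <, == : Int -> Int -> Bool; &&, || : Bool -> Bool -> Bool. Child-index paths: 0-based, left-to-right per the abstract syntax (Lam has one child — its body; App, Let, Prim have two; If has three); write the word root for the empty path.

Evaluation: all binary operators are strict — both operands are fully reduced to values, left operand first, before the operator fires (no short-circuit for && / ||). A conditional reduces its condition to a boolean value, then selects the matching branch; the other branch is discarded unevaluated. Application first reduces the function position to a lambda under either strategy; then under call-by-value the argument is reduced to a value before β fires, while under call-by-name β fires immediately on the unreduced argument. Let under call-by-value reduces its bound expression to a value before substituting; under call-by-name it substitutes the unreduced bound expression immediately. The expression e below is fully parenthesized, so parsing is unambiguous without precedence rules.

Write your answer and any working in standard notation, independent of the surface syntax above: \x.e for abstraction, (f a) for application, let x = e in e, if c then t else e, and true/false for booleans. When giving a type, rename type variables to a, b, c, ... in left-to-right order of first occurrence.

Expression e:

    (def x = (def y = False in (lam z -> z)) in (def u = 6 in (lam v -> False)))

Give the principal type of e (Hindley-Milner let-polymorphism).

Derivation:
let y : Bool
z : a
\z._ : a -> a
let x : forall. a -> a
let u : Int
\v._ : b -> Bool

Answer: a -> Bool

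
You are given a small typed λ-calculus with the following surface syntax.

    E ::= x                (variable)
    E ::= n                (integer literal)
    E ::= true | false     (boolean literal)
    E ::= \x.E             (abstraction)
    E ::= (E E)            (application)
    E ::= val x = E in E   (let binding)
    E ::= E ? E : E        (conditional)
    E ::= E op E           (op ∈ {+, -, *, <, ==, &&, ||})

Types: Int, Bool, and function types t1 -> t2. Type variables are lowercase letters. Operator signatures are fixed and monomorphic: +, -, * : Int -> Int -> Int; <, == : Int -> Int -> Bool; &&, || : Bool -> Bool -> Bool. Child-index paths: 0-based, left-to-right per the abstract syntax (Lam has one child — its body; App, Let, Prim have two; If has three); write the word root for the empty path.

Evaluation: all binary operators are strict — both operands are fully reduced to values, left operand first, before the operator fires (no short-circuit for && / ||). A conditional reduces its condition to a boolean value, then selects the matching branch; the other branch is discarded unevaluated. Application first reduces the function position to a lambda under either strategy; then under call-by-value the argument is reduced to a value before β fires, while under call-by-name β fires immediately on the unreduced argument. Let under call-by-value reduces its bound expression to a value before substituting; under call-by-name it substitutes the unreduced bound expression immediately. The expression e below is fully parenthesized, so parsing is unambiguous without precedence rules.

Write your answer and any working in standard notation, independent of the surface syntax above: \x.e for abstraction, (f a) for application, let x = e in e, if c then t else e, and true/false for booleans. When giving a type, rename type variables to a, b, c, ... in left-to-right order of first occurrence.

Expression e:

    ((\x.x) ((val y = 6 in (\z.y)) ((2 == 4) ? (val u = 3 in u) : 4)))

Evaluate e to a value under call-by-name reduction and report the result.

Answer: 6

Trace:
step 0: ((\x.x) ((let y = 6 in (\z.y)) (if (2 == 4) then (let u = 3 in u) else 4)))
step 1: [beta@root] ((let y = 6 in (\z.y)) (if (2 == 4) then (let u = 3 in u) else 4))
step 2: [let@0] ((\z.6) (if (2 == 4) then (let u = 3 in u) else 4))
step 3: [beta@root] 6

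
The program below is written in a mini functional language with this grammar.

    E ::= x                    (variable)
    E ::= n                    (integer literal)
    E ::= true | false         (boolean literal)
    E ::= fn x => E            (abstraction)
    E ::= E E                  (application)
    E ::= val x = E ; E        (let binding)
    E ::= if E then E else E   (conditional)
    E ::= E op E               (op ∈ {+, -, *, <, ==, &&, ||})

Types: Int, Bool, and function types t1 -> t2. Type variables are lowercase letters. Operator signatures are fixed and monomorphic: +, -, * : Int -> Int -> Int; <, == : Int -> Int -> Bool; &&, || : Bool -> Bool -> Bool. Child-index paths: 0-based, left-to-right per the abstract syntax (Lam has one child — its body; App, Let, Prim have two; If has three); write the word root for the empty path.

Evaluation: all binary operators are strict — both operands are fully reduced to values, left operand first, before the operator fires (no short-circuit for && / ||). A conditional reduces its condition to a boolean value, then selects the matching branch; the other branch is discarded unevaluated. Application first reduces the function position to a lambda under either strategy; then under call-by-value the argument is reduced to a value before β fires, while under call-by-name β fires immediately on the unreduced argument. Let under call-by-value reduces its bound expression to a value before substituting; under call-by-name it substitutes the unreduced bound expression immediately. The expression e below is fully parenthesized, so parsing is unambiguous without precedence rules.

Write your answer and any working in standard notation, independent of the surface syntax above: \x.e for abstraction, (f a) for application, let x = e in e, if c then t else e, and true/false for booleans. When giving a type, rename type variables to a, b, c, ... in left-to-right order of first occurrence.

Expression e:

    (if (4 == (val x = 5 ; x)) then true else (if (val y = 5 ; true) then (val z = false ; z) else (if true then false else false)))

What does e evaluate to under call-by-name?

Derivation:
step 0: (if (4 == (let x = 5 in x)) then true else (if (let y = 5 in true) then (let z = false in z) else (if true then false else false)))
step 1: [let@0.1] (if (4 == 5) then true else (if (let y = 5 in true) then (let z = false in z) else (if true then false else false)))
step 2: [delta@0] (if false then true else (if (let y = 5 in true) then (let z = false in z) else (if true then false else false)))
step 3: [if@root] (if (let y = 5 in true) then (let z = false in z) else (if true then false else false))
step 4: [let@0] (if true then (let z = false in z) else (if true then false else false))
step 5: [if@root] (let z = false in z)
step 6: [let@root] false

Answer: false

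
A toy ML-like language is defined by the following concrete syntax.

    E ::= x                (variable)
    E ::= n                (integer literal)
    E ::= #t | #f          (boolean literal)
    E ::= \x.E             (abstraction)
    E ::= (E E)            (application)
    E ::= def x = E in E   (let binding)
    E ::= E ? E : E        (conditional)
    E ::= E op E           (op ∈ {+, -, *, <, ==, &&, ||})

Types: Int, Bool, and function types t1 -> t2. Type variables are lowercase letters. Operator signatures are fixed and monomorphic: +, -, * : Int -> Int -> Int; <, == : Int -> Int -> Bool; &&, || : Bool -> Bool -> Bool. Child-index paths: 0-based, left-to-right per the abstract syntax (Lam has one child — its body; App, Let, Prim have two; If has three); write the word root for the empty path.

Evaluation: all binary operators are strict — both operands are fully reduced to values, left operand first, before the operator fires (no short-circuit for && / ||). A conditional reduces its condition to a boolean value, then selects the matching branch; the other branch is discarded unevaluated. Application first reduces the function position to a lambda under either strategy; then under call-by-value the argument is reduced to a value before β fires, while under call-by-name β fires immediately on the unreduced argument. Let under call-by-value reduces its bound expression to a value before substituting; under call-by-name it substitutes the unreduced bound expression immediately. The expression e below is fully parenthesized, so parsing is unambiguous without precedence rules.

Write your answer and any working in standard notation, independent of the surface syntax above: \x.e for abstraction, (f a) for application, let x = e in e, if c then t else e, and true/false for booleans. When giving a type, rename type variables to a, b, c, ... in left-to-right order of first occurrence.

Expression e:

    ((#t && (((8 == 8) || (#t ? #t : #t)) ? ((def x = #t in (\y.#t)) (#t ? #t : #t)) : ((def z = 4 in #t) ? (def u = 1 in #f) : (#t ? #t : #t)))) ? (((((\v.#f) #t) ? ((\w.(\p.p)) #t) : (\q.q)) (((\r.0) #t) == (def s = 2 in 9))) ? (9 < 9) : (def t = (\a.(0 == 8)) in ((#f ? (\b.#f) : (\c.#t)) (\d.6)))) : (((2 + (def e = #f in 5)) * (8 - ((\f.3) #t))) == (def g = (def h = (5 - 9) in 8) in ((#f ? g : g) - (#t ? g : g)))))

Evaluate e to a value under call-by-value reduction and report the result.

Trace:
step 0: (if (true && (if ((8 == 8) || (if true then true else true)) then ((let x = true in (\y.true)) (if true then true else true)) else (if (let z = 4 in true) then (let u = 1 in false) else (if true then true else true)))) then (if ((if ((\v.false) true) then ((\w.(\p.p)) true) else (\q.q)) (((\r.0) true) == (let s = 2 in 9))) then (9 < 9) else (let t = (\a.(0 == 8)) in ((if false then (\b.false) else (\c.true)) (\d.6)))) else (((2 + (let e = false in 5)) * (8 - ((\f.3) true))) == (let g = (let h = (5 - 9) in 8) in ((if false then g else g) - (if true then g else g)))))
step 1: [delta@0.1.0.0] (if (true && (if (true || (if true then true else true)) then ((let x = true in (\y.true)) (if true then true else true)) else (if (let z = 4 in true) then (let u = 1 in false) else (if true then true else true)))) then (if ((if ((\v.false) true) then ((\w.(\p.p)) true) else (\q.q)) (((\r.0) true) == (let s = 2 in 9))) then (9 < 9) else (let t = (\a.(0 == 8)) in ((if false then (\b.false) else (\c.true)) (\d.6)))) else (((2 + (let e = false in 5)) * (8 - ((\f.3) true))) == (let g = (let h = (5 - 9) in 8) in ((if false then g else g) - (if true then g else g)))))
step 2: [if@0.1.0.1] (if (true && (if (true || true) then ((let x = true in (\y.true)) (if true then true else true)) else (if (let z = 4 in true) then (let u = 1 in false) else (if true then true else true)))) then (if ((if ((\v.false) true) then ((\w.(\p.p)) true) else (\q.q)) (((\r.0) true) == (let s = 2 in 9))) then (9 < 9) else (let t = (\a.(0 == 8)) in ((if false then (\b.false) else (\c.true)) (\d.6)))) else (((2 + (let e = false in 5)) * (8 - ((\f.3) true))) == (let g = (let h = (5 - 9) in 8) in ((if false then g else g) - (if true then g else g)))))
step 3: [delta@0.1.0] (if (true && (if true then ((let x = true in (\y.true)) (if true then true else true)) else (if (let z = 4 in true) then (let u = 1 in false) else (if true then true else true)))) then (if ((if ((\v.false) true) then ((\w.(\p.p)) true) else (\q.q)) (((\r.0) true) == (let s = 2 in 9))) then (9 < 9) else (let t = (\a.(0 == 8)) in ((if false then (\b.false) else (\c.true)) (\d.6)))) else (((2 + (let e = false in 5)) * (8 - ((\f.3) true))) == (let g = (let h = (5 - 9) in 8) in ((if false then g else g) - (if true then g else g)))))
step 4: [if@0.1] (if (true && ((let x = true in (\y.true)) (if true then true else true))) then (if ((if ((\v.false) true) then ((\w.(\p.p)) true) else (\q.q)) (((\r.0) true) == (let s = 2 in 9))) then (9 < 9) else (let t = (\a.(0 == 8)) in ((if false then (\b.false) else (\c.true)) (\d.6)))) else (((2 + (let e = false in 5)) * (8 - ((\f.3) true))) == (let g = (let h = (5 - 9) in 8) in ((if false then g else g) - (if true then g else g)))))
step 5: [let@0.1.0] (if (true && ((\y.true) (if true then true else true))) then (if ((if ((\v.false) true) then ((\w.(\p.p)) true) else (\q.q)) (((\r.0) true) == (let s = 2 in 9))) then (9 < 9) else (let t = (\a.(0 == 8)) in ((if false then (\b.false) else (\c.true)) (\d.6)))) else (((2 + (let e = false in 5)) * (8 - ((\f.3) true))) == (let g = (let h = (5 - 9) in 8) in ((if false then g else g) - (if true then g else g)))))
step 6: [if@0.1.1] (if (true && ((\y.true) true)) then (if ((if ((\v.false) true) then ((\w.(\p.p)) true) else (\q.q)) (((\r.0) true) == (let s = 2 in 9))) then (9 < 9) else (let t = (\a.(0 == 8)) in ((if false then (\b.false) else (\c.true)) (\d.6)))) else (((2 + (let e = false in 5)) * (8 - ((\f.3) true))) == (let g = (let h = (5 - 9) in 8) in ((if false then g else g) - (if true then g else g)))))
step 7: [beta@0.1] (if (true && true) then (if ((if ((\v.false) true) then ((\w.(\p.p)) true) else (\q.q)) (((\r.0) true) == (let s = 2 in 9))) then (9 < 9) else (let t = (\a.(0 == 8)) in ((if false then (\b.false) else (\c.true)) (\d.6)))) else (((2 + (let e = false in 5)) * (8 - ((\f.3) true))) == (let g = (let h = (5 - 9) in 8) in ((if false then g else g) - (if true then g else g)))))
step 8: [delta@0] (if true then (if ((if ((\v.false) true) then ((\w.(\p.p)) true) else (\q.q)) (((\r.0) true) == (let s = 2 in 9))) then (9 < 9) else (let t = (\a.(0 == 8)) in ((if false then (\b.false) else (\c.true)) (\d.6)))) else (((2 + (let e = false in 5)) * (8 - ((\f.3) true))) == (let g = (let h = (5 - 9) in 8) in ((if false then g else g) - (if true then g else g)))))
step 9: [if@root] (if ((if ((\v.false) true) then ((\w.(\p.p)) true) else (\q.q)) (((\r.0) true) == (let s = 2 in 9))) then (9 < 9) else (let t = (\a.(0 == 8)) in ((if false then (\b.false) else (\c.true)) (\d.6))))
step 10: [beta@0.0.0] (if ((if false then ((\w.(\p.p)) true) else (\q.q)) (((\r.0) true) == (let s = 2 in 9))) then (9 < 9) else (let t = (\a.(0 == 8)) in ((if false then (\b.false) else (\c.true)) (\d.6))))
step 11: [if@0.0] (if ((\q.q) (((\r.0) true) == (let s = 2 in 9))) then (9 < 9) else (let t = (\a.(0 == 8)) in ((if false then (\b.false) else (\c.true)) (\d.6))))
step 12: [beta@0.1.0] (if ((\q.q) (0 == (let s = 2 in 9))) then (9 < 9) else (let t = (\a.(0 == 8)) in ((if false then (\b.false) else (\c.true)) (\d.6))))
step 13: [let@0.1.1] (if ((\q.q) (0 == 9)) then (9 < 9) else (let t = (\a.(0 == 8)) in ((if false then (\b.false) else (\c.true)) (\d.6))))
step 14: [delta@0.1] (if ((\q.q) false) then (9 < 9) else (let t = (\a.(0 == 8)) in ((if false then (\b.false) else (\c.true)) (\d.6))))
step 15: [beta@0] (if false then (9 < 9) else (let t = (\a.(0 == 8)) in ((if false then (\b.false) else (\c.true)) (\d.6))))
step 16: [if@root] (let t = (\a.(0 == 8)) in ((if false then (\b.false) else (\c.true)) (\d.6)))
step 17: [let@root] ((if false then (\b.false) else (\c.true)) (\d.6))
step 18: [if@0] ((\c.true) (\d.6))
step 19: [beta@root] true

Answer: true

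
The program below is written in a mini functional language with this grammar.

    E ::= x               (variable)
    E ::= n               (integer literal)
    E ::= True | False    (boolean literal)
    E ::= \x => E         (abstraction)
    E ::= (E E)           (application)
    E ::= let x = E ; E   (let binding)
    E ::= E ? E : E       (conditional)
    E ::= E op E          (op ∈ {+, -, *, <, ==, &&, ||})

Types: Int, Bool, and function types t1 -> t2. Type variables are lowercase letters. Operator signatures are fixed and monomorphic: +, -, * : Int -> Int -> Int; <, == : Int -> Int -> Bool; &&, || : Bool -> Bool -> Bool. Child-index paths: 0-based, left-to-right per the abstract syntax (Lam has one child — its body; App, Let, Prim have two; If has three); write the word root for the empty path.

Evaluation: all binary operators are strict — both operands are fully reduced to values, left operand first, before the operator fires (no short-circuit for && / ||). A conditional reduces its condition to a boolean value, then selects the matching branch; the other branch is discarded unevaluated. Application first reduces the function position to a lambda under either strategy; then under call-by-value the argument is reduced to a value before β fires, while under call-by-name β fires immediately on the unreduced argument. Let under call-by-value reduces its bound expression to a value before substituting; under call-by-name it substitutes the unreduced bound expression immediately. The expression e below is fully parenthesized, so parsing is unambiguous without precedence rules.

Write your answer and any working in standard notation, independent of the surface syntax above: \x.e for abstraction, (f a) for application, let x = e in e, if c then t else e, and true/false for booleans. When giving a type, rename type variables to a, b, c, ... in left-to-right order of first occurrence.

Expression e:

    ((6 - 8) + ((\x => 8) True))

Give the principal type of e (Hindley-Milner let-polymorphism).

Answer: Int

Derivation:
  unify Int ~ Int
  unify Int ~ Int
  unify Int ~ Int
\x._ : a -> Int
  unify a -> Int ~ Bool -> b
  unify a ~ Bool
  unify Int ~ b
_ _ : Int
  unify Int ~ Int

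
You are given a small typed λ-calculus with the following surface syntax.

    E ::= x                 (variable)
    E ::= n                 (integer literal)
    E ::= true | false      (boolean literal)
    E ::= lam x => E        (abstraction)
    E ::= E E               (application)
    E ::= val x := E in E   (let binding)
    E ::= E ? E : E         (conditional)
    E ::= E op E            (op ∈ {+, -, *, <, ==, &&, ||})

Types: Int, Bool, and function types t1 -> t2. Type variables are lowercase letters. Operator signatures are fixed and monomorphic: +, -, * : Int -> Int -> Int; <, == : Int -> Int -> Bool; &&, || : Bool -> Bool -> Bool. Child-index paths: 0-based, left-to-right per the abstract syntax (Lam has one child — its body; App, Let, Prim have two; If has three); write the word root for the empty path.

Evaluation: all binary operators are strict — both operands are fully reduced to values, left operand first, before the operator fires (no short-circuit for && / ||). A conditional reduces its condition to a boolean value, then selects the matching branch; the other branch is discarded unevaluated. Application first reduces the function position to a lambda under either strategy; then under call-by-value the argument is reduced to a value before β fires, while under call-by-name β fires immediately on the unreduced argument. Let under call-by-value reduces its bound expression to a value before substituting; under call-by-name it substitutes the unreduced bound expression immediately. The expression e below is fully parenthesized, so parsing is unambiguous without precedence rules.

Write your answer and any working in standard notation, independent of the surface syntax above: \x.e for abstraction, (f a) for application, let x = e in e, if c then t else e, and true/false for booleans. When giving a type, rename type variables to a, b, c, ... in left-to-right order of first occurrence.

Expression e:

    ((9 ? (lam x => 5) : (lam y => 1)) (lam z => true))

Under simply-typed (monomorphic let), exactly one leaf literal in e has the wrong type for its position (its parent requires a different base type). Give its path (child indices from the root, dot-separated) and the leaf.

Trace:
  unify Int ~ Bool
  FAIL: mismatch Int ~ Bool

Answer: 0.0 : 9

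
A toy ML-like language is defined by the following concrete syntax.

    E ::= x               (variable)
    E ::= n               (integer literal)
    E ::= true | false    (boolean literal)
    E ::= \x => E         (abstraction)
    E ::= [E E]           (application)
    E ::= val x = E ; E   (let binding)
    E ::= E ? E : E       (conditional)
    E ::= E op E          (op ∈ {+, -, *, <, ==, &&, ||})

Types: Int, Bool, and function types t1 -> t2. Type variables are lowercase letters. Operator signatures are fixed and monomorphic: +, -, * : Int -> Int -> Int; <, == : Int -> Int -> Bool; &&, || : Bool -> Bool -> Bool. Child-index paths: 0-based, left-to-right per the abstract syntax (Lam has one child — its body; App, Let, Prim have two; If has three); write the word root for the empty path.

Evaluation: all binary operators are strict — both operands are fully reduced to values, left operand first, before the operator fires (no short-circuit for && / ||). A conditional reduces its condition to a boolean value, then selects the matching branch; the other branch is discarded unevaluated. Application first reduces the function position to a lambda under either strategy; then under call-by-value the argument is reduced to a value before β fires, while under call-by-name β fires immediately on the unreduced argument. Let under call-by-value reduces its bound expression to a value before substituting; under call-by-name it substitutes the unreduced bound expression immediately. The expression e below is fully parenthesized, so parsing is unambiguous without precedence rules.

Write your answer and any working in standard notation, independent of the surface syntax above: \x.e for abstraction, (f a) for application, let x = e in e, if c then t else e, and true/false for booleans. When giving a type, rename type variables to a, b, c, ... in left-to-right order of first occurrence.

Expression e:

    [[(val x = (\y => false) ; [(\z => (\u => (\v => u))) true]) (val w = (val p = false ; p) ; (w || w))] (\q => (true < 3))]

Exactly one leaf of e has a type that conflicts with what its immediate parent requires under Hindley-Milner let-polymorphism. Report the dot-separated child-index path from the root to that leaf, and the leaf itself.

Answer: 1.0.0 : true

Trace:
\y._ : a -> Bool
let x : forall. a -> Bool
u : c
\v._ : d -> c
\u._ : c -> d -> c
\z._ : b -> c -> d -> c
  unify b -> c -> d -> c ~ Bool -> e
  unify b ~ Bool
  unify c -> d -> c ~ e
_ _ : c -> d -> c
let p : Bool
p : Bool
let w : Bool
w : Bool
  unify Bool ~ Bool
w : Bool
  unify Bool ~ Bool
  unify c -> d -> c ~ Bool -> f
  unify c ~ Bool
  unify d -> Bool ~ f
_ _ : d -> Bool
  unify Bool ~ Int
  FAIL: mismatch Bool ~ Int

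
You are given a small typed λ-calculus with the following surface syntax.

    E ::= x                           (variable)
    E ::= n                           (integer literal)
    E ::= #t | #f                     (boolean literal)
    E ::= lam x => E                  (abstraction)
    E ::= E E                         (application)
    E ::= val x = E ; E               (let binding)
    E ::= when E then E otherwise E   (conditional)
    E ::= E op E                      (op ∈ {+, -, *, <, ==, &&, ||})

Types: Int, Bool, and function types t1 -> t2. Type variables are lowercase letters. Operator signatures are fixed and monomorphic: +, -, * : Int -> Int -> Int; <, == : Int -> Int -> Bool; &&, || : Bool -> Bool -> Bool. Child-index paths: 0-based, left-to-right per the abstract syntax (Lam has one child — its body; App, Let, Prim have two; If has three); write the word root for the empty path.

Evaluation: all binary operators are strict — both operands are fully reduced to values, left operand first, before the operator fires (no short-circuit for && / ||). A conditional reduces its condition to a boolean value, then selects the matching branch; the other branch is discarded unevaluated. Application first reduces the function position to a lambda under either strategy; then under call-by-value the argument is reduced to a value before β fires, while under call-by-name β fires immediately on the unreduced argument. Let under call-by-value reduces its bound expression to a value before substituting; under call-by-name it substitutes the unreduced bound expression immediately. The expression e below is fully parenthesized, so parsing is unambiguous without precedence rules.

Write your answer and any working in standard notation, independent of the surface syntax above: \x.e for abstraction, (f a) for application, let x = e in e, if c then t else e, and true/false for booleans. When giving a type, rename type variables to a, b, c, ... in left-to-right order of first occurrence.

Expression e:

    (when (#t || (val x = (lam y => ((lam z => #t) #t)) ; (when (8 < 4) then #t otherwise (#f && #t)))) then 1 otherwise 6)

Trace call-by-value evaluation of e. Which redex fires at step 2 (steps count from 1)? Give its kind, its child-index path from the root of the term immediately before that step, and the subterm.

Derivation:
step 0: (if (true || (let x = (\y.((\z.true) true)) in (if (8 < 4) then true else (false && true)))) then 1 else 6)
step 1: [let@0.1] (if (true || (if (8 < 4) then true else (false && true))) then 1 else 6)
step 2: [delta@0.1.0] (if (true || (if false then true else (false && true))) then 1 else 6)

Answer: delta at 0.1.0 : (8 < 4)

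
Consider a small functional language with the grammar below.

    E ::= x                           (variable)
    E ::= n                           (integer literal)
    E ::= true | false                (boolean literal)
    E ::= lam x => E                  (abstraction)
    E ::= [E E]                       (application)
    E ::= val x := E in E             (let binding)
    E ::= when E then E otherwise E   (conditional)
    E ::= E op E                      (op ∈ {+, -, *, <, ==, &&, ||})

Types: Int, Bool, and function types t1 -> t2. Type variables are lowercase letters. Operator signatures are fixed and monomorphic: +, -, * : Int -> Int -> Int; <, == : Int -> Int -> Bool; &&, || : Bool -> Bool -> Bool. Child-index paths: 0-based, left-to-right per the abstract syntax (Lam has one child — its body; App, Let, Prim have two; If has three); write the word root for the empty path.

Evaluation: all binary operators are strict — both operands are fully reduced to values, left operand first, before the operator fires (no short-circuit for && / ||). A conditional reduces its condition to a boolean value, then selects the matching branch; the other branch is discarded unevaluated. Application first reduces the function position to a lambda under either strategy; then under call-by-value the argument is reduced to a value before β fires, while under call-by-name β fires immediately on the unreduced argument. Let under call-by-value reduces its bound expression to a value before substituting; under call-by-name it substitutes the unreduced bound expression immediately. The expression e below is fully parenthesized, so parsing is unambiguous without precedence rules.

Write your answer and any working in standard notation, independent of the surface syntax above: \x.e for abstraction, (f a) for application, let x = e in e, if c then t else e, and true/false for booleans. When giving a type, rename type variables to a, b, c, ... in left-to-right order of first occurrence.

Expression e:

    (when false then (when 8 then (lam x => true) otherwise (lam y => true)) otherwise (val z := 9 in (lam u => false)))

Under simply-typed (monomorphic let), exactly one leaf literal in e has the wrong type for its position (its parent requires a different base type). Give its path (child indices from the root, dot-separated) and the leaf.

Answer: 1.0 : 8

Working:
  unify Bool ~ Bool
  unify Int ~ Bool
  FAIL: mismatch Int ~ Bool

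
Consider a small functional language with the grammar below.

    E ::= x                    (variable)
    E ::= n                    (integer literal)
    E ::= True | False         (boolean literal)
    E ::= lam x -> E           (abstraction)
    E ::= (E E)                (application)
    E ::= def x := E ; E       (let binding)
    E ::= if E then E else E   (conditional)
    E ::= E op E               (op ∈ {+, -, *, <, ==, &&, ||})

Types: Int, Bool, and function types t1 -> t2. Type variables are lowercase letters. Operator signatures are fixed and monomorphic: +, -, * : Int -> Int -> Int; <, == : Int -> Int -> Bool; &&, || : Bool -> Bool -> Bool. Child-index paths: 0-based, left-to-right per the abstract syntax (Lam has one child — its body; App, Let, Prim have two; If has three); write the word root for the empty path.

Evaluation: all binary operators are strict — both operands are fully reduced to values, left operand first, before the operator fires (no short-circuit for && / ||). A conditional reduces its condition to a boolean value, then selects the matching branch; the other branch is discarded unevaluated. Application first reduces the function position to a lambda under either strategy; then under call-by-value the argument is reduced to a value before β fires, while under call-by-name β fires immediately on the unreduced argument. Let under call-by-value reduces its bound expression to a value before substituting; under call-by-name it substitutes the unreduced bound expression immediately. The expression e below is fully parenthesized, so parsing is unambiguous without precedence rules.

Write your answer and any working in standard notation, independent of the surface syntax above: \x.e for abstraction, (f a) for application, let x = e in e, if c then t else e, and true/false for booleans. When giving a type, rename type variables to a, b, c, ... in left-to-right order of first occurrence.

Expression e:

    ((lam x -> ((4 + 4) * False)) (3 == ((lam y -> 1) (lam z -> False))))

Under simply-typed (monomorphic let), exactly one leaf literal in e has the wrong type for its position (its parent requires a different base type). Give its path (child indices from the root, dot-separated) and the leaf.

Answer: 0.0.1 : false

Derivation:
  unify Int ~ Int
  unify Int ~ Int
  unify Int ~ Int
  unify Bool ~ Int
  FAIL: mismatch Bool ~ Int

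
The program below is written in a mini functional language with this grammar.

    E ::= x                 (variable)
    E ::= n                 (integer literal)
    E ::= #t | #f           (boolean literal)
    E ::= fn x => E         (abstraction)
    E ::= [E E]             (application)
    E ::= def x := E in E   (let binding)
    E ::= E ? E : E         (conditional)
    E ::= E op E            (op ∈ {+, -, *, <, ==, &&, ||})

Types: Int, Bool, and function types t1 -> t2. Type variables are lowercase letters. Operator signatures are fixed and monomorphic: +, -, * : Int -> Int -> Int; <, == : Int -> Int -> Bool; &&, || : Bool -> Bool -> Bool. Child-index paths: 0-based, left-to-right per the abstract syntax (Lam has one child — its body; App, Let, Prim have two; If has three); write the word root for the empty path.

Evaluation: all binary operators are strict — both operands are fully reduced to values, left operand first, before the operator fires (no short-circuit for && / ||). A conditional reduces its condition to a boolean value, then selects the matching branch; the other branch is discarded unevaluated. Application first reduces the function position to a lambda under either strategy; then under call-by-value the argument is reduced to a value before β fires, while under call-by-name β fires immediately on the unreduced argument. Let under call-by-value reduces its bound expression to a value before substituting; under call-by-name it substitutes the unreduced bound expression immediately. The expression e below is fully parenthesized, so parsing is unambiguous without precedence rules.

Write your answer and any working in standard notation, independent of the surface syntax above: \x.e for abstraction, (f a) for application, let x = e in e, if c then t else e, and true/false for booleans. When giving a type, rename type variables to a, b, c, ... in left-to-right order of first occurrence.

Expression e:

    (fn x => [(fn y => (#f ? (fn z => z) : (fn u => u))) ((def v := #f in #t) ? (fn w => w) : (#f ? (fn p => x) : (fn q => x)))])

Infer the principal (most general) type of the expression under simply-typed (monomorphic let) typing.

Answer: a -> b -> b

Derivation:
  unify Bool ~ Bool
z : c
\z._ : c -> c
u : d
\u._ : d -> d
  unify c -> c ~ d -> d
  unify c ~ d
  unify d ~ d
\y._ : b -> d -> d
let v : Bool
  unify Bool ~ Bool
w : e
\w._ : e -> e
  unify Bool ~ Bool
x : a
\p._ : f -> a
x : a
\q._ : g -> a
  unify f -> a ~ g -> a
  unify f ~ g
  unify a ~ a
  unify e -> e ~ g -> a
  unify e ~ g
  unify g ~ a
  unify b -> d -> d ~ (a -> a) -> h
  unify b ~ a -> a
  unify d -> d ~ h
_ _ : d -> d
\x._ : a -> d -> d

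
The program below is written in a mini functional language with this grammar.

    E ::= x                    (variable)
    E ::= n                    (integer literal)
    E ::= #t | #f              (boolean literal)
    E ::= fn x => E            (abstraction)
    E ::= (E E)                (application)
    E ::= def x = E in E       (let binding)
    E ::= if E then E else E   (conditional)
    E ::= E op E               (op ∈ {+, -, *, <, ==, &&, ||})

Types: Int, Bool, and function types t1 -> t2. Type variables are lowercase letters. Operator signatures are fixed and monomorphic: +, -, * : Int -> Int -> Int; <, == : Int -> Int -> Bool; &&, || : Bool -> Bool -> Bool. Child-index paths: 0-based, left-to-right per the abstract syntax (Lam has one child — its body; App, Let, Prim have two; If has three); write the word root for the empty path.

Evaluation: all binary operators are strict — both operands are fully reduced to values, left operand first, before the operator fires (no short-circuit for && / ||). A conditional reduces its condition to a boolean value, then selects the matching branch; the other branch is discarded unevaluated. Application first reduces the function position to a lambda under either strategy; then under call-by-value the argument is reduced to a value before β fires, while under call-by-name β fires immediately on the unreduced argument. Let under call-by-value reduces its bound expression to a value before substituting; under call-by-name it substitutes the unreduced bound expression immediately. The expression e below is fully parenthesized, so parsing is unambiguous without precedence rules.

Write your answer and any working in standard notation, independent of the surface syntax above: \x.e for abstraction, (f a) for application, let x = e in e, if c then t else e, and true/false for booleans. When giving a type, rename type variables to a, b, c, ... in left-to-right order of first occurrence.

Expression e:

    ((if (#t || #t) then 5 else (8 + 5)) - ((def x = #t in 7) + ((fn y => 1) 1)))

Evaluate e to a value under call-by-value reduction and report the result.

Answer: -3

Working:
step 0: ((if (true || true) then 5 else (8 + 5)) - ((let x = true in 7) + ((\y.1) 1)))
step 1: [delta@0.0] ((if true then 5 else (8 + 5)) - ((let x = true in 7) + ((\y.1) 1)))
step 2: [if@0] (5 - ((let x = true in 7) + ((\y.1) 1)))
step 3: [let@1.0] (5 - (7 + ((\y.1) 1)))
step 4: [beta@1.1] (5 - (7 + 1))
step 5: [delta@1] (5 - 8)
step 6: [delta@root] -3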